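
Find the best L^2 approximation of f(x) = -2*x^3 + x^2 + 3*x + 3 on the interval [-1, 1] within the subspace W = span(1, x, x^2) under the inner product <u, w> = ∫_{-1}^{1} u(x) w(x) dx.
g(x) = x^2 + 9*x/5 + 3

The best approximation g ∈ W is the orthogonal projection of f onto W. Writing g = a_0 + a_1 x + a_2 x^2, the coefficients solve the normal equations G · a = b where
  G_{ij} = <φ_i, φ_j> and b_i = <f, φ_i>, with φ_0 = 1, φ_1 = x, φ_2 = x^2.
G =
  [2, 0, 2/3]
  [0, 2/3, 0]
  [2/3, 0, 2/5],
b = (20/3, 6/5, 12/5).
Solving gives a_0 = 3, a_1 = 9/5, a_2 = 1, so
  g(x) = x^2 + 9*x/5 + 3.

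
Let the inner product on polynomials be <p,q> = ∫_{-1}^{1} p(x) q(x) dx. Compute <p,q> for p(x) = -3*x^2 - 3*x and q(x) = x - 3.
<p,q> = 4

Expand the product: p(x)·q(x) = -3*x^3 + 6*x^2 + 9*x.
∫_{-1}^{1} of each monomial x^k gives [2/(k+1) if k even, 0 if k odd]. Integrating term-by-term (or equivalently evaluating the antiderivative F(x) = -3*x^4/4 + 2*x^3 + 9*x^2/2 at the endpoints):
  F(1) − F(−1) = 23/4 − (7/4) = 4.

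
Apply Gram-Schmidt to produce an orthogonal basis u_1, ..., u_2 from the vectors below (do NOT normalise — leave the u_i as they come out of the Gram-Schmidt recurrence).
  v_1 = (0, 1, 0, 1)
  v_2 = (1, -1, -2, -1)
Orthogonal basis:
  u_1 = (0, 1, 0, 1)
  u_2 = (1, 0, -2, 0)

Apply the Gram-Schmidt recurrence
  u_1 = v_1
  u_i = v_i − Σ_{j<i} ((v_i · u_j) / (u_j · u_j)) · u_j.

Step by step this gives:
  u_1 = (0, 1, 0, 1)
  u_2 = (1, 0, -2, 0)

Orthogonality check:
  u_2 · u_1 = 0 (should be 0)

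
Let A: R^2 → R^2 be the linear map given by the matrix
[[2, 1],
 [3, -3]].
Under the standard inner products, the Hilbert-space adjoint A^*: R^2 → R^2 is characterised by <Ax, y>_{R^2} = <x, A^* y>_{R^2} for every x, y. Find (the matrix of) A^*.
A^* = A^T =
[[2, 3],
 [1, -3]]

For real matrices with standard dot products, the defining identity <Ax, y> = <x, A^* y> gives (Ax)^T y = x^T (A^*) y, i.e. x^T A^T y = x^T (A^*) y. Since this holds for all x, y, we must have A^* = A^T. Therefore
A^* =
[[2, 3],
 [1, -3]].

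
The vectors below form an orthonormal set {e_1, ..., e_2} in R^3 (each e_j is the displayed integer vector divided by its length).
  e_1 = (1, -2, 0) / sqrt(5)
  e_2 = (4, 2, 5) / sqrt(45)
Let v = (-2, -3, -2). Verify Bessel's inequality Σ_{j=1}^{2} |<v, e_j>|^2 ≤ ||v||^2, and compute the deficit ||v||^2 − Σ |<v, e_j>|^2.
Σ |<v, e_j>|^2 = 16; ||v||^2 = 17; deficit = 1

Write each e_j = u_j / sqrt(<u_j, u_j>) where u_j is the displayed integer vector. Then <v, e_j> = <v, u_j> / sqrt(<u_j, u_j>), so |<v, e_j>|^2 = <v, u_j>^2 / <u_j, u_j>.
Coefficients: <v, e_1> = 4/sqrt(5), <v, e_2> = -24/sqrt(45).
Square and sum: Σ |<v, e_j>|^2 = 16.
Compute ||v||^2 = v·v = 17.
Deficit = 17 − 16 = 1 ≥ 0, confirming Bessel's inequality. (The deficit equals ||v − Σ <v,e_j> e_j||^2, the squared distance from v to span{e_j}.)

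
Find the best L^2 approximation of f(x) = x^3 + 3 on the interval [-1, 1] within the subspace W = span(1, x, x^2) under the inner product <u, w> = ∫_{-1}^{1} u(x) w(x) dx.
g(x) = 3*x/5 + 3

The best approximation g ∈ W is the orthogonal projection of f onto W. Writing g = a_0 + a_1 x + a_2 x^2, the coefficients solve the normal equations G · a = b where
  G_{ij} = <φ_i, φ_j> and b_i = <f, φ_i>, with φ_0 = 1, φ_1 = x, φ_2 = x^2.
G =
  [2, 0, 2/3]
  [0, 2/3, 0]
  [2/3, 0, 2/5],
b = (6, 2/5, 2).
Solving gives a_0 = 3, a_1 = 3/5, a_2 = 0, so
  g(x) = 3*x/5 + 3.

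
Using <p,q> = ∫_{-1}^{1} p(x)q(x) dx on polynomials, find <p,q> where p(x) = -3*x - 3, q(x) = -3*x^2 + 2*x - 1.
<p,q> = 8

Expand the product: p(x)·q(x) = 9*x^3 + 3*x^2 - 3*x + 3.
∫_{-1}^{1} of each monomial x^k gives [2/(k+1) if k even, 0 if k odd]. Integrating term-by-term (or equivalently evaluating the antiderivative F(x) = 9*x^4/4 + x^3 - 3*x^2/2 + 3*x at the endpoints):
  F(1) − F(−1) = 19/4 − (-13/4) = 8.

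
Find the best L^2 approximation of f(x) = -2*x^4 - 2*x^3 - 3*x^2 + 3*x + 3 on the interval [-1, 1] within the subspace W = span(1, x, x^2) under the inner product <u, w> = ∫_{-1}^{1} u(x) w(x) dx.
g(x) = -33*x^2/7 + 9*x/5 + 111/35

The best approximation g ∈ W is the orthogonal projection of f onto W. Writing g = a_0 + a_1 x + a_2 x^2, the coefficients solve the normal equations G · a = b where
  G_{ij} = <φ_i, φ_j> and b_i = <f, φ_i>, with φ_0 = 1, φ_1 = x, φ_2 = x^2.
G =
  [2, 0, 2/3]
  [0, 2/3, 0]
  [2/3, 0, 2/5],
b = (16/5, 6/5, 8/35).
Solving gives a_0 = 111/35, a_1 = 9/5, a_2 = -33/7, so
  g(x) = -33*x^2/7 + 9*x/5 + 111/35.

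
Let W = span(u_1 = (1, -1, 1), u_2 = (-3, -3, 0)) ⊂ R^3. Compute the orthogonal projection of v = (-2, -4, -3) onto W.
proj_W(v) = (-10/3, -8/3, -1/3)

Set up U = [u_1 | ... | u_2] ∈ R^(3×2). The projector onto W = col(U) is P = U (U^T U)^(-1) U^T.
Compute U^T U =
  [3, 0]
  [0, 18],
and U^T v = (-1, 18).
Solve U^T U · c = U^T v for the coefficients: c = (-1/3, 1). The projection is proj_W(v) = U c.
Check: (v - proj_W(v)) · u_1 = 0  (should be 0).
Check: (v - proj_W(v)) · u_2 = 0  (should be 0).
Result: proj_W(v) = (-10/3, -8/3, -1/3).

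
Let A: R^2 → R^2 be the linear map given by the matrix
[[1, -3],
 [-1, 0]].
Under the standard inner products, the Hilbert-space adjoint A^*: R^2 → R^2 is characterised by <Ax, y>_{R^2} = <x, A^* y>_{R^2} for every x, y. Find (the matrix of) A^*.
A^* = A^T =
[[1, -1],
 [-3, 0]]

For real matrices with standard dot products, the defining identity <Ax, y> = <x, A^* y> gives (Ax)^T y = x^T (A^*) y, i.e. x^T A^T y = x^T (A^*) y. Since this holds for all x, y, we must have A^* = A^T. Therefore
A^* =
[[1, -1],
 [-3, 0]].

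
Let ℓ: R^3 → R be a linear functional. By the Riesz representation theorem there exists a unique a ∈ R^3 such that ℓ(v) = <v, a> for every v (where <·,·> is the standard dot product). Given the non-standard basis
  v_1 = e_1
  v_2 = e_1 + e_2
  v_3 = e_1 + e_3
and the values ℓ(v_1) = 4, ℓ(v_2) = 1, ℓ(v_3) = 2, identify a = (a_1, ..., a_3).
a = (4, -3, -2)

Write a = (a_1, ..., a_3) in the standard basis. For each basis vector v_i, ℓ(v_i) = <v_i, a> is a linear equation in the a_j's. Collect the n equations into a matrix system V a = ℓ, where row i of V is v_i (expressed in the standard basis). Since V is invertible (lower-triangular with 1s on the diagonal, up to permutation), solve by back-substitution:
  V =
[[1, 0, 0],
 [1, 1, 0],
 [1, 0, 1]]
  V a = (4, 1, 2)
Solving gives a = (4, -3, -2).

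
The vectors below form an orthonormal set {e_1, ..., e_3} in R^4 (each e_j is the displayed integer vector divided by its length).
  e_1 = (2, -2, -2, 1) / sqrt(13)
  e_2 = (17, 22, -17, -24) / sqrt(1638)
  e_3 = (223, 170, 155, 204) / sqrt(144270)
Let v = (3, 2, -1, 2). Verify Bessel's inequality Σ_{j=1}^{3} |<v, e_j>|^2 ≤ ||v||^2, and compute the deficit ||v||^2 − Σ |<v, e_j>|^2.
Σ |<v, e_j>|^2 = 18674/1145; ||v||^2 = 18; deficit = 1936/1145

Write each e_j = u_j / sqrt(<u_j, u_j>) where u_j is the displayed integer vector. Then <v, e_j> = <v, u_j> / sqrt(<u_j, u_j>), so |<v, e_j>|^2 = <v, u_j>^2 / <u_j, u_j>.
Coefficients: <v, e_1> = 6/sqrt(13), <v, e_2> = 64/sqrt(1638), <v, e_3> = 1262/sqrt(144270).
Square and sum: Σ |<v, e_j>|^2 = 18674/1145.
Compute ||v||^2 = v·v = 18.
Deficit = 18 − 18674/1145 = 1936/1145 ≥ 0, confirming Bessel's inequality. (The deficit equals ||v − Σ <v,e_j> e_j||^2, the squared distance from v to span{e_j}.)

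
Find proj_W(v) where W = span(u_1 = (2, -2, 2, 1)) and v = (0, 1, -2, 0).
proj_W(v) = (-12/13, 12/13, -12/13, -6/13)

Set up U = [u_1 | ... | u_1] ∈ R^(4×1). The projector onto W = col(U) is P = U (U^T U)^(-1) U^T.
Compute U^T U =
  [13],
and U^T v = (-6).
Solve U^T U · c = U^T v for the coefficients: c = (-6/13). The projection is proj_W(v) = U c.
Check: (v - proj_W(v)) · u_1 = 0  (should be 0).
Result: proj_W(v) = (-12/13, 12/13, -12/13, -6/13).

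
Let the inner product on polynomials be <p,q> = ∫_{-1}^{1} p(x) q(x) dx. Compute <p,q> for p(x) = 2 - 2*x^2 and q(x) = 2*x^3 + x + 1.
<p,q> = 8/3

Expand the product: p(x)·q(x) = -4*x^5 + 2*x^3 - 2*x^2 + 2*x + 2.
∫_{-1}^{1} of each monomial x^k gives [2/(k+1) if k even, 0 if k odd]. Integrating term-by-term (or equivalently evaluating the antiderivative F(x) = -2*x^6/3 + x^4/2 - 2*x^3/3 + x^2 + 2*x at the endpoints):
  F(1) − F(−1) = 13/6 − (-1/2) = 8/3.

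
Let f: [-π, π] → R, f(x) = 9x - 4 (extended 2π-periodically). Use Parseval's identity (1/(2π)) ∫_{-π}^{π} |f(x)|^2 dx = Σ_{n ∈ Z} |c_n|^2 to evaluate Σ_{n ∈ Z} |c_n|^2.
Σ |c_n|^2 = 27π^2 + 16

Expand and integrate term by term over [-π, π]:
  ∫ (9x)^2 dx = 81·(2π^3/3); ∫ 2·9·(-4)·x dx = 0 (odd integrand); ∫ (-4)^2 dx = 16·2π.
So (1/(2π)) ∫_{-π}^{π} (9x - 4)^2 dx = 81π^2/3 + 16 = 27π^2 + 16.
Parseval ⇒ Σ |c_n|^2 = 27π^2 + 16.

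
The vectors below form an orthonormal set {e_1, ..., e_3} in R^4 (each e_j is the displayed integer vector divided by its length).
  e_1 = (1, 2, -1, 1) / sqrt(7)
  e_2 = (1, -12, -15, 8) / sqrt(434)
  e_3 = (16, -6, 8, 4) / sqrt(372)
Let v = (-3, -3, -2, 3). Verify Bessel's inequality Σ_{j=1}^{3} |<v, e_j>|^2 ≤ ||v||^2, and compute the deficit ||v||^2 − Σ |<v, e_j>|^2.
Σ |<v, e_j>|^2 = 137/6; ||v||^2 = 31; deficit = 49/6

Write each e_j = u_j / sqrt(<u_j, u_j>) where u_j is the displayed integer vector. Then <v, e_j> = <v, u_j> / sqrt(<u_j, u_j>), so |<v, e_j>|^2 = <v, u_j>^2 / <u_j, u_j>.
Coefficients: <v, e_1> = -4/sqrt(7), <v, e_2> = 87/sqrt(434), <v, e_3> = -34/sqrt(372).
Square and sum: Σ |<v, e_j>|^2 = 137/6.
Compute ||v||^2 = v·v = 31.
Deficit = 31 − 137/6 = 49/6 ≥ 0, confirming Bessel's inequality. (The deficit equals ||v − Σ <v,e_j> e_j||^2, the squared distance from v to span{e_j}.)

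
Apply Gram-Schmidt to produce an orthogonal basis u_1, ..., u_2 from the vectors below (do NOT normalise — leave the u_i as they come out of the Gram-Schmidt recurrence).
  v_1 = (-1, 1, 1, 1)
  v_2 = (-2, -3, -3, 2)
Orthogonal basis:
  u_1 = (-1, 1, 1, 1)
  u_2 = (-5/2, -5/2, -5/2, 5/2)

Apply the Gram-Schmidt recurrence
  u_1 = v_1
  u_i = v_i − Σ_{j<i} ((v_i · u_j) / (u_j · u_j)) · u_j.

Step by step this gives:
  u_1 = (-1, 1, 1, 1)
  u_2 = (-5/2, -5/2, -5/2, 5/2)

Orthogonality check:
  u_2 · u_1 = 0 (should be 0)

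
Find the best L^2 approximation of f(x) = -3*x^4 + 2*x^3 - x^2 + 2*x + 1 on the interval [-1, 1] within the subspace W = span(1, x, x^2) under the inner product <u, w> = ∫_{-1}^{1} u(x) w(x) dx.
g(x) = -25*x^2/7 + 16*x/5 + 44/35

The best approximation g ∈ W is the orthogonal projection of f onto W. Writing g = a_0 + a_1 x + a_2 x^2, the coefficients solve the normal equations G · a = b where
  G_{ij} = <φ_i, φ_j> and b_i = <f, φ_i>, with φ_0 = 1, φ_1 = x, φ_2 = x^2.
G =
  [2, 0, 2/3]
  [0, 2/3, 0]
  [2/3, 0, 2/5],
b = (2/15, 32/15, -62/105).
Solving gives a_0 = 44/35, a_1 = 16/5, a_2 = -25/7, so
  g(x) = -25*x^2/7 + 16*x/5 + 44/35.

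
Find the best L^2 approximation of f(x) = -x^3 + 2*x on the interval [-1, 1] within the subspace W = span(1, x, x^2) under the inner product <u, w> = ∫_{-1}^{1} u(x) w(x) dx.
g(x) = 7*x/5

The best approximation g ∈ W is the orthogonal projection of f onto W. Writing g = a_0 + a_1 x + a_2 x^2, the coefficients solve the normal equations G · a = b where
  G_{ij} = <φ_i, φ_j> and b_i = <f, φ_i>, with φ_0 = 1, φ_1 = x, φ_2 = x^2.
G =
  [2, 0, 2/3]
  [0, 2/3, 0]
  [2/3, 0, 2/5],
b = (0, 14/15, 0).
Solving gives a_0 = 0, a_1 = 7/5, a_2 = 0, so
  g(x) = 7*x/5.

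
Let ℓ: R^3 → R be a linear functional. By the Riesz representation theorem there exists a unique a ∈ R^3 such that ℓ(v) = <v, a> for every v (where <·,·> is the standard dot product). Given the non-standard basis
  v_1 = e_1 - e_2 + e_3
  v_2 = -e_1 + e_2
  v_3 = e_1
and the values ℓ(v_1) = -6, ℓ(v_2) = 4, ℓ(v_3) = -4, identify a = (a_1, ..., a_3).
a = (-4, 0, -2)

Write a = (a_1, ..., a_3) in the standard basis. For each basis vector v_i, ℓ(v_i) = <v_i, a> is a linear equation in the a_j's. Collect the n equations into a matrix system V a = ℓ, where row i of V is v_i (expressed in the standard basis). Since V is invertible (lower-triangular with 1s on the diagonal, up to permutation), solve by back-substitution:
  V =
[[1, -1, 1],
 [-1, 1, 0],
 [1, 0, 0]]
  V a = (-6, 4, -4)
Solving gives a = (-4, 0, -2).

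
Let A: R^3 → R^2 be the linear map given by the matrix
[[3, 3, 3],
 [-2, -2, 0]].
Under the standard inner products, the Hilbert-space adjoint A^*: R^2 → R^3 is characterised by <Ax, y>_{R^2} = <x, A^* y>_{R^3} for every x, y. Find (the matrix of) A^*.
A^* = A^T =
[[3, -2],
 [3, -2],
 [3, 0]]

For real matrices with standard dot products, the defining identity <Ax, y> = <x, A^* y> gives (Ax)^T y = x^T (A^*) y, i.e. x^T A^T y = x^T (A^*) y. Since this holds for all x, y, we must have A^* = A^T. Therefore
A^* =
[[3, -2],
 [3, -2],
 [3, 0]].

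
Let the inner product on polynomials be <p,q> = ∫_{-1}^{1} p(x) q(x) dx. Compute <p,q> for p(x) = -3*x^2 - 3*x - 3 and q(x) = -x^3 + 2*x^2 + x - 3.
<p,q> = 84/5

Expand the product: p(x)·q(x) = 3*x^5 - 3*x^4 - 6*x^3 + 6*x + 9.
∫_{-1}^{1} of each monomial x^k gives [2/(k+1) if k even, 0 if k odd]. Integrating term-by-term (or equivalently evaluating the antiderivative F(x) = x^6/2 - 3*x^5/5 - 3*x^4/2 + 3*x^2 + 9*x at the endpoints):
  F(1) − F(−1) = 52/5 − (-32/5) = 84/5.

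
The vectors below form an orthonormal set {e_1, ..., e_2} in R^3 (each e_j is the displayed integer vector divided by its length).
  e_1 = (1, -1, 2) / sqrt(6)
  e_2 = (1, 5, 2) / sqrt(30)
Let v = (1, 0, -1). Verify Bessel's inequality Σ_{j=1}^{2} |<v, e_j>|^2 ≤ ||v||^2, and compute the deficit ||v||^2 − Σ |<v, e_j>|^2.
Σ |<v, e_j>|^2 = 1/5; ||v||^2 = 2; deficit = 9/5

Write each e_j = u_j / sqrt(<u_j, u_j>) where u_j is the displayed integer vector. Then <v, e_j> = <v, u_j> / sqrt(<u_j, u_j>), so |<v, e_j>|^2 = <v, u_j>^2 / <u_j, u_j>.
Coefficients: <v, e_1> = -1/sqrt(6), <v, e_2> = -1/sqrt(30).
Square and sum: Σ |<v, e_j>|^2 = 1/5.
Compute ||v||^2 = v·v = 2.
Deficit = 2 − 1/5 = 9/5 ≥ 0, confirming Bessel's inequality. (The deficit equals ||v − Σ <v,e_j> e_j||^2, the squared distance from v to span{e_j}.)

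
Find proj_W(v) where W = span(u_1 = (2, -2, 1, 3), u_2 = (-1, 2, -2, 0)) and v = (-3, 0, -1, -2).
proj_W(v) = (-10/7, 9/7, -1/2, -33/14)

Set up U = [u_1 | ... | u_2] ∈ R^(4×2). The projector onto W = col(U) is P = U (U^T U)^(-1) U^T.
Compute U^T U =
  [18, -8]
  [-8, 9],
and U^T v = (-13, 5).
Solve U^T U · c = U^T v for the coefficients: c = (-11/14, -1/7). The projection is proj_W(v) = U c.
Check: (v - proj_W(v)) · u_1 = 0  (should be 0).
Check: (v - proj_W(v)) · u_2 = 0  (should be 0).
Result: proj_W(v) = (-10/7, 9/7, -1/2, -33/14).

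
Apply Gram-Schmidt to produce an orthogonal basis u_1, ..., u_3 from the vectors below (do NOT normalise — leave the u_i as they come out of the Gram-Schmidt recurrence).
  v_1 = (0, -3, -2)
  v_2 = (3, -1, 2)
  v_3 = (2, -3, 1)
Orthogonal basis:
  u_1 = (0, -3, -2)
  u_2 = (3, -16/13, 24/13)
  u_3 = (-88/181, -66/181, 99/181)

Apply the Gram-Schmidt recurrence
  u_1 = v_1
  u_i = v_i − Σ_{j<i} ((v_i · u_j) / (u_j · u_j)) · u_j.

Step by step this gives:
  u_1 = (0, -3, -2)
  u_2 = (3, -16/13, 24/13)
  u_3 = (-88/181, -66/181, 99/181)

Orthogonality check:
  u_2 · u_1 = 0 (should be 0)
  u_3 · u_1 = 0 (should be 0)
  u_3 · u_2 = 0 (should be 0)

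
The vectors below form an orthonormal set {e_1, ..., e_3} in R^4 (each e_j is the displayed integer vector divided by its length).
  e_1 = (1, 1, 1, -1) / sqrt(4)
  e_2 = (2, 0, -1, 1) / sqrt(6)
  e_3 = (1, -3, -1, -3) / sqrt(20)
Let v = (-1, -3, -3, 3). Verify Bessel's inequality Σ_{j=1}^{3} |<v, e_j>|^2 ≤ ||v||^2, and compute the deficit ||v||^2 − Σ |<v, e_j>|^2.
Σ |<v, e_j>|^2 = 418/15; ||v||^2 = 28; deficit = 2/15

Write each e_j = u_j / sqrt(<u_j, u_j>) where u_j is the displayed integer vector. Then <v, e_j> = <v, u_j> / sqrt(<u_j, u_j>), so |<v, e_j>|^2 = <v, u_j>^2 / <u_j, u_j>.
Coefficients: <v, e_1> = -10/sqrt(4), <v, e_2> = 4/sqrt(6), <v, e_3> = 2/sqrt(20).
Square and sum: Σ |<v, e_j>|^2 = 418/15.
Compute ||v||^2 = v·v = 28.
Deficit = 28 − 418/15 = 2/15 ≥ 0, confirming Bessel's inequality. (The deficit equals ||v − Σ <v,e_j> e_j||^2, the squared distance from v to span{e_j}.)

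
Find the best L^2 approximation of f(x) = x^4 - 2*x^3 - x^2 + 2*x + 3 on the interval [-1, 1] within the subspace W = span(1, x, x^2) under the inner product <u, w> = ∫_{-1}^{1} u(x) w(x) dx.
g(x) = -x^2/7 + 4*x/5 + 102/35

The best approximation g ∈ W is the orthogonal projection of f onto W. Writing g = a_0 + a_1 x + a_2 x^2, the coefficients solve the normal equations G · a = b where
  G_{ij} = <φ_i, φ_j> and b_i = <f, φ_i>, with φ_0 = 1, φ_1 = x, φ_2 = x^2.
G =
  [2, 0, 2/3]
  [0, 2/3, 0]
  [2/3, 0, 2/5],
b = (86/15, 8/15, 66/35).
Solving gives a_0 = 102/35, a_1 = 4/5, a_2 = -1/7, so
  g(x) = -x^2/7 + 4*x/5 + 102/35.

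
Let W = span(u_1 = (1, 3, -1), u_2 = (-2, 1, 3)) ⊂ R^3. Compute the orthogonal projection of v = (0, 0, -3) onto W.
proj_W(v) = (7/5, -7/50, -101/50)

Set up U = [u_1 | ... | u_2] ∈ R^(3×2). The projector onto W = col(U) is P = U (U^T U)^(-1) U^T.
Compute U^T U =
  [11, -2]
  [-2, 14],
and U^T v = (3, -9).
Solve U^T U · c = U^T v for the coefficients: c = (4/25, -31/50). The projection is proj_W(v) = U c.
Check: (v - proj_W(v)) · u_1 = 0  (should be 0).
Check: (v - proj_W(v)) · u_2 = 0  (should be 0).
Result: proj_W(v) = (7/5, -7/50, -101/50).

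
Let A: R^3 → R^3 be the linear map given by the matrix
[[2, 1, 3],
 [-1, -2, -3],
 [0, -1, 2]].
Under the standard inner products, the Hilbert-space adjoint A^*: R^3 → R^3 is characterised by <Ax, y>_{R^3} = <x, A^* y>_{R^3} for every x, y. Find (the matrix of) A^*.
A^* = A^T =
[[2, -1, 0],
 [1, -2, -1],
 [3, -3, 2]]

For real matrices with standard dot products, the defining identity <Ax, y> = <x, A^* y> gives (Ax)^T y = x^T (A^*) y, i.e. x^T A^T y = x^T (A^*) y. Since this holds for all x, y, we must have A^* = A^T. Therefore
A^* =
[[2, -1, 0],
 [1, -2, -1],
 [3, -3, 2]].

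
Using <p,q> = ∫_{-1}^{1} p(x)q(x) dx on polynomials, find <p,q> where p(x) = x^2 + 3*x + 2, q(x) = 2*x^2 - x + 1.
<p,q> = 92/15

Expand the product: p(x)·q(x) = 2*x^4 + 5*x^3 + 2*x^2 + x + 2.
∫_{-1}^{1} of each monomial x^k gives [2/(k+1) if k even, 0 if k odd]. Integrating term-by-term (or equivalently evaluating the antiderivative F(x) = 2*x^5/5 + 5*x^4/4 + 2*x^3/3 + x^2/2 + 2*x at the endpoints):
  F(1) − F(−1) = 289/60 − (-79/60) = 92/15.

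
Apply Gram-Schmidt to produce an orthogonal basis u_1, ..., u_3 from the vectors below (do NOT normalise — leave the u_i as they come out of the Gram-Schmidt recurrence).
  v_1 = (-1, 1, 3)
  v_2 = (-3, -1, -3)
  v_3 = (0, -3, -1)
Orthogonal basis:
  u_1 = (-1, 1, 3)
  u_2 = (-40/11, -4/11, -12/11)
  u_3 = (0, -12/5, 4/5)

Apply the Gram-Schmidt recurrence
  u_1 = v_1
  u_i = v_i − Σ_{j<i} ((v_i · u_j) / (u_j · u_j)) · u_j.

Step by step this gives:
  u_1 = (-1, 1, 3)
  u_2 = (-40/11, -4/11, -12/11)
  u_3 = (0, -12/5, 4/5)

Orthogonality check:
  u_2 · u_1 = 0 (should be 0)
  u_3 · u_1 = 0 (should be 0)
  u_3 · u_2 = 0 (should be 0)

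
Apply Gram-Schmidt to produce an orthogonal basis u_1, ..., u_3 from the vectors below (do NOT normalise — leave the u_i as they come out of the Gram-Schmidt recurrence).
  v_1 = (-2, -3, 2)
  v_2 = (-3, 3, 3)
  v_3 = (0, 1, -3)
Orthogonal basis:
  u_1 = (-2, -3, 2)
  u_2 = (-45/17, 60/17, 45/17)
  u_3 = (-3/2, 0, -3/2)

Apply the Gram-Schmidt recurrence
  u_1 = v_1
  u_i = v_i − Σ_{j<i} ((v_i · u_j) / (u_j · u_j)) · u_j.

Step by step this gives:
  u_1 = (-2, -3, 2)
  u_2 = (-45/17, 60/17, 45/17)
  u_3 = (-3/2, 0, -3/2)

Orthogonality check:
  u_2 · u_1 = 0 (should be 0)
  u_3 · u_1 = 0 (should be 0)
  u_3 · u_2 = 0 (should be 0)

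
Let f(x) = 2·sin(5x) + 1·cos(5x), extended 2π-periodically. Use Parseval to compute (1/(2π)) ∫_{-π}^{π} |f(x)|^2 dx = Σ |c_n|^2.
Σ |c_n|^2 = 5/2

Expand |f|^2 and use orthogonality of {sin(nx), cos(mx)} on [-π, π]:
  ∫_{-π}^{π} sin(nx)^2 dx = π, ∫ cos(mx)^2 dx = π, and cross terms integrate to 0.
So ∫_{-π}^{π} f(x)^2 dx = 2^2 · π + 1^2 · π = (4 + 1)π.
Divide by 2π: (4 + 1)/2 = 5/2.
By Parseval, this equals Σ |c_n|^2.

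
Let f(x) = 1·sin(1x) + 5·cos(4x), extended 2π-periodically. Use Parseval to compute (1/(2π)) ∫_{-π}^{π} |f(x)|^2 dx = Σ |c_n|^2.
Σ |c_n|^2 = 13

Expand |f|^2 and use orthogonality of {sin(nx), cos(mx)} on [-π, π]:
  ∫_{-π}^{π} sin(nx)^2 dx = π, ∫ cos(mx)^2 dx = π, and cross terms integrate to 0.
So ∫_{-π}^{π} f(x)^2 dx = 1^2 · π + 5^2 · π = (1 + 25)π.
Divide by 2π: (1 + 25)/2 = 13.
By Parseval, this equals Σ |c_n|^2.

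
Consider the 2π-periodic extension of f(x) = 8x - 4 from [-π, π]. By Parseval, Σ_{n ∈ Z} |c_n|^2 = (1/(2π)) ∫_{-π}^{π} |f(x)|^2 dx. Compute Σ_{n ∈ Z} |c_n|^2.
Σ |c_n|^2 = 64π^2/3 + 16

Expand and integrate term by term over [-π, π]:
  ∫ (8x)^2 dx = 64·(2π^3/3); ∫ 2·8·(-4)·x dx = 0 (odd integrand); ∫ (-4)^2 dx = 16·2π.
So (1/(2π)) ∫_{-π}^{π} (8x - 4)^2 dx = 64π^2/3 + 16 = 64π^2/3 + 16.
Parseval ⇒ Σ |c_n|^2 = 64π^2/3 + 16.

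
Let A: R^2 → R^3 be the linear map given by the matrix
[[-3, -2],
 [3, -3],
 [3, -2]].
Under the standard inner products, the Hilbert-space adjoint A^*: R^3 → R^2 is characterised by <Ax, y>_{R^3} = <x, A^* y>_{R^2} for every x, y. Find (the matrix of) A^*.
A^* = A^T =
[[-3, 3, 3],
 [-2, -3, -2]]

For real matrices with standard dot products, the defining identity <Ax, y> = <x, A^* y> gives (Ax)^T y = x^T (A^*) y, i.e. x^T A^T y = x^T (A^*) y. Since this holds for all x, y, we must have A^* = A^T. Therefore
A^* =
[[-3, 3, 3],
 [-2, -3, -2]].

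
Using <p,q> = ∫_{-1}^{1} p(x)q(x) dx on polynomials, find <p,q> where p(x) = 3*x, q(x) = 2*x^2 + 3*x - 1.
<p,q> = 6

Expand the product: p(x)·q(x) = 6*x^3 + 9*x^2 - 3*x.
∫_{-1}^{1} of each monomial x^k gives [2/(k+1) if k even, 0 if k odd]. Integrating term-by-term (or equivalently evaluating the antiderivative F(x) = 3*x^4/2 + 3*x^3 - 3*x^2/2 at the endpoints):
  F(1) − F(−1) = 3 − (-3) = 6.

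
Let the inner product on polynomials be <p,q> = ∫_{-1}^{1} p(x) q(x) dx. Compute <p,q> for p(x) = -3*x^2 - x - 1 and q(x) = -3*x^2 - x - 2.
<p,q> = 214/15

Expand the product: p(x)·q(x) = 9*x^4 + 6*x^3 + 10*x^2 + 3*x + 2.
∫_{-1}^{1} of each monomial x^k gives [2/(k+1) if k even, 0 if k odd]. Integrating term-by-term (or equivalently evaluating the antiderivative F(x) = 9*x^5/5 + 3*x^4/2 + 10*x^3/3 + 3*x^2/2 + 2*x at the endpoints):
  F(1) − F(−1) = 152/15 − (-62/15) = 214/15.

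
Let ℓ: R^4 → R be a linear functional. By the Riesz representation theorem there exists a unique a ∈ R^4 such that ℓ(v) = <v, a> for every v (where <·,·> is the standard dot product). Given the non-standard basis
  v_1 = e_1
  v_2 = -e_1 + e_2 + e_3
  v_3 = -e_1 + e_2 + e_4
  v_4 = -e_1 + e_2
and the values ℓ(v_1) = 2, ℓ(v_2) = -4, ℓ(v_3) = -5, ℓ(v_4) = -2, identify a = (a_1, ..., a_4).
a = (2, 0, -2, -3)

Write a = (a_1, ..., a_4) in the standard basis. For each basis vector v_i, ℓ(v_i) = <v_i, a> is a linear equation in the a_j's. Collect the n equations into a matrix system V a = ℓ, where row i of V is v_i (expressed in the standard basis). Since V is invertible (lower-triangular with 1s on the diagonal, up to permutation), solve by back-substitution:
  V =
[[1, 0, 0, 0],
 [-1, 1, 1, 0],
 [-1, 1, 0, 1],
 [-1, 1, 0, 0]]
  V a = (2, -4, -5, -2)
Solving gives a = (2, 0, -2, -3).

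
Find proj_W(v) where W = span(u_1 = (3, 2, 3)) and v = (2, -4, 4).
proj_W(v) = (15/11, 10/11, 15/11)

Set up U = [u_1 | ... | u_1] ∈ R^(3×1). The projector onto W = col(U) is P = U (U^T U)^(-1) U^T.
Compute U^T U =
  [22],
and U^T v = (10).
Solve U^T U · c = U^T v for the coefficients: c = (5/11). The projection is proj_W(v) = U c.
Check: (v - proj_W(v)) · u_1 = 0  (should be 0).
Result: proj_W(v) = (15/11, 10/11, 15/11).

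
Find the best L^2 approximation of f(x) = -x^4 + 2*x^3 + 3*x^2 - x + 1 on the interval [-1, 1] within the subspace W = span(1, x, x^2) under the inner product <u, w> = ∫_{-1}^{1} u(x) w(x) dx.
g(x) = 15*x^2/7 + x/5 + 38/35

The best approximation g ∈ W is the orthogonal projection of f onto W. Writing g = a_0 + a_1 x + a_2 x^2, the coefficients solve the normal equations G · a = b where
  G_{ij} = <φ_i, φ_j> and b_i = <f, φ_i>, with φ_0 = 1, φ_1 = x, φ_2 = x^2.
G =
  [2, 0, 2/3]
  [0, 2/3, 0]
  [2/3, 0, 2/5],
b = (18/5, 2/15, 166/105).
Solving gives a_0 = 38/35, a_1 = 1/5, a_2 = 15/7, so
  g(x) = 15*x^2/7 + x/5 + 38/35.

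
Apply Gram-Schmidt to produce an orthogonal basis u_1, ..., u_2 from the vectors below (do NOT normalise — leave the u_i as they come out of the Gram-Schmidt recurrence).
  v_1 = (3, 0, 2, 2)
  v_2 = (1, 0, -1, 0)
Orthogonal basis:
  u_1 = (3, 0, 2, 2)
  u_2 = (14/17, 0, -19/17, -2/17)

Apply the Gram-Schmidt recurrence
  u_1 = v_1
  u_i = v_i − Σ_{j<i} ((v_i · u_j) / (u_j · u_j)) · u_j.

Step by step this gives:
  u_1 = (3, 0, 2, 2)
  u_2 = (14/17, 0, -19/17, -2/17)

Orthogonality check:
  u_2 · u_1 = 0 (should be 0)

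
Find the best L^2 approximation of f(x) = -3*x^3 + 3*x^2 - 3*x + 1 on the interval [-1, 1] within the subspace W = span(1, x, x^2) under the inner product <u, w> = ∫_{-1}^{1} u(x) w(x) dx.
g(x) = 3*x^2 - 24*x/5 + 1

The best approximation g ∈ W is the orthogonal projection of f onto W. Writing g = a_0 + a_1 x + a_2 x^2, the coefficients solve the normal equations G · a = b where
  G_{ij} = <φ_i, φ_j> and b_i = <f, φ_i>, with φ_0 = 1, φ_1 = x, φ_2 = x^2.
G =
  [2, 0, 2/3]
  [0, 2/3, 0]
  [2/3, 0, 2/5],
b = (4, -16/5, 28/15).
Solving gives a_0 = 1, a_1 = -24/5, a_2 = 3, so
  g(x) = 3*x^2 - 24*x/5 + 1.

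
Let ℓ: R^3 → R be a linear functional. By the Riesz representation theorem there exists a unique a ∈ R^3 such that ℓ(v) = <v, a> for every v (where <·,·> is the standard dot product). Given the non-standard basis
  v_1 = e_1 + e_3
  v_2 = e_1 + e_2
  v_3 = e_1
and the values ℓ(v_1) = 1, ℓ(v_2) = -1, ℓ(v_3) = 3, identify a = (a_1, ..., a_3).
a = (3, -4, -2)

Write a = (a_1, ..., a_3) in the standard basis. For each basis vector v_i, ℓ(v_i) = <v_i, a> is a linear equation in the a_j's. Collect the n equations into a matrix system V a = ℓ, where row i of V is v_i (expressed in the standard basis). Since V is invertible (lower-triangular with 1s on the diagonal, up to permutation), solve by back-substitution:
  V =
[[1, 0, 1],
 [1, 1, 0],
 [1, 0, 0]]
  V a = (1, -1, 3)
Solving gives a = (3, -4, -2).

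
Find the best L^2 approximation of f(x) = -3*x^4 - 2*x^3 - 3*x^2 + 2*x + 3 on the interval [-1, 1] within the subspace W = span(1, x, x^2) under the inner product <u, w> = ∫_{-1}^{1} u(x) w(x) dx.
g(x) = -39*x^2/7 + 4*x/5 + 114/35

The best approximation g ∈ W is the orthogonal projection of f onto W. Writing g = a_0 + a_1 x + a_2 x^2, the coefficients solve the normal equations G · a = b where
  G_{ij} = <φ_i, φ_j> and b_i = <f, φ_i>, with φ_0 = 1, φ_1 = x, φ_2 = x^2.
G =
  [2, 0, 2/3]
  [0, 2/3, 0]
  [2/3, 0, 2/5],
b = (14/5, 8/15, -2/35).
Solving gives a_0 = 114/35, a_1 = 4/5, a_2 = -39/7, so
  g(x) = -39*x^2/7 + 4*x/5 + 114/35.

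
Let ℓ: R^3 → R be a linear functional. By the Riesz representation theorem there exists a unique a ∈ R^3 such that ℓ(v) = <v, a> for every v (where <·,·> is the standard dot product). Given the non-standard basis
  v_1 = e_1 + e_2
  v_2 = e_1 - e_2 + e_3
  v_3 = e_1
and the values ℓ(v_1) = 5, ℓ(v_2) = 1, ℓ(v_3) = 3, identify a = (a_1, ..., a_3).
a = (3, 2, 0)

Write a = (a_1, ..., a_3) in the standard basis. For each basis vector v_i, ℓ(v_i) = <v_i, a> is a linear equation in the a_j's. Collect the n equations into a matrix system V a = ℓ, where row i of V is v_i (expressed in the standard basis). Since V is invertible (lower-triangular with 1s on the diagonal, up to permutation), solve by back-substitution:
  V =
[[1, 1, 0],
 [1, -1, 1],
 [1, 0, 0]]
  V a = (5, 1, 3)
Solving gives a = (3, 2, 0).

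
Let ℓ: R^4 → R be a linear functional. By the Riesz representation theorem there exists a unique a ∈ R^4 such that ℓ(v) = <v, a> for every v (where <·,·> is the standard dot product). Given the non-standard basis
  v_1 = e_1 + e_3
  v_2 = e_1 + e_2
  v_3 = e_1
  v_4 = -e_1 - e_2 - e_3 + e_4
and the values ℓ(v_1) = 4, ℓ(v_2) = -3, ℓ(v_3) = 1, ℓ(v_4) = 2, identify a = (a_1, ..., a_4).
a = (1, -4, 3, 2)

Write a = (a_1, ..., a_4) in the standard basis. For each basis vector v_i, ℓ(v_i) = <v_i, a> is a linear equation in the a_j's. Collect the n equations into a matrix system V a = ℓ, where row i of V is v_i (expressed in the standard basis). Since V is invertible (lower-triangular with 1s on the diagonal, up to permutation), solve by back-substitution:
  V =
[[1, 0, 1, 0],
 [1, 1, 0, 0],
 [1, 0, 0, 0],
 [-1, -1, -1, 1]]
  V a = (4, -3, 1, 2)
Solving gives a = (1, -4, 3, 2).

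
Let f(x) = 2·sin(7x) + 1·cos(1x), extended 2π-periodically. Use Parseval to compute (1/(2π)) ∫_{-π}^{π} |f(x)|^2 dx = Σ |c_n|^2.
Σ |c_n|^2 = 5/2

Expand |f|^2 and use orthogonality of {sin(nx), cos(mx)} on [-π, π]:
  ∫_{-π}^{π} sin(nx)^2 dx = π, ∫ cos(mx)^2 dx = π, and cross terms integrate to 0.
So ∫_{-π}^{π} f(x)^2 dx = 2^2 · π + 1^2 · π = (4 + 1)π.
Divide by 2π: (4 + 1)/2 = 5/2.
By Parseval, this equals Σ |c_n|^2.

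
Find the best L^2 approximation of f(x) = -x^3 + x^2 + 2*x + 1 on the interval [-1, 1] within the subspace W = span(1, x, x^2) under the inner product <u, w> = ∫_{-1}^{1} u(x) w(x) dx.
g(x) = x^2 + 7*x/5 + 1

The best approximation g ∈ W is the orthogonal projection of f onto W. Writing g = a_0 + a_1 x + a_2 x^2, the coefficients solve the normal equations G · a = b where
  G_{ij} = <φ_i, φ_j> and b_i = <f, φ_i>, with φ_0 = 1, φ_1 = x, φ_2 = x^2.
G =
  [2, 0, 2/3]
  [0, 2/3, 0]
  [2/3, 0, 2/5],
b = (8/3, 14/15, 16/15).
Solving gives a_0 = 1, a_1 = 7/5, a_2 = 1, so
  g(x) = x^2 + 7*x/5 + 1.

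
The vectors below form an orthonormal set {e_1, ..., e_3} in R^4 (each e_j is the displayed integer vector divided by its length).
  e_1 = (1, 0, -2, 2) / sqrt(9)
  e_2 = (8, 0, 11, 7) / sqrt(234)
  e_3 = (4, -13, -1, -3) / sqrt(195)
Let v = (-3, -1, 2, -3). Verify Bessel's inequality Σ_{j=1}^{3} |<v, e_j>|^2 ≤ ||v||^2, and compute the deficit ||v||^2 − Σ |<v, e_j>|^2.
Σ |<v, e_j>|^2 = 641/30; ||v||^2 = 23; deficit = 49/30

Write each e_j = u_j / sqrt(<u_j, u_j>) where u_j is the displayed integer vector. Then <v, e_j> = <v, u_j> / sqrt(<u_j, u_j>), so |<v, e_j>|^2 = <v, u_j>^2 / <u_j, u_j>.
Coefficients: <v, e_1> = -13/sqrt(9), <v, e_2> = -23/sqrt(234), <v, e_3> = 8/sqrt(195).
Square and sum: Σ |<v, e_j>|^2 = 641/30.
Compute ||v||^2 = v·v = 23.
Deficit = 23 − 641/30 = 49/30 ≥ 0, confirming Bessel's inequality. (The deficit equals ||v − Σ <v,e_j> e_j||^2, the squared distance from v to span{e_j}.)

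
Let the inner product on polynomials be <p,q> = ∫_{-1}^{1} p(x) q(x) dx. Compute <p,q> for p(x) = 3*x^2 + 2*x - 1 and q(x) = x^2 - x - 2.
<p,q> = -4/5

Expand the product: p(x)·q(x) = 3*x^4 - x^3 - 9*x^2 - 3*x + 2.
∫_{-1}^{1} of each monomial x^k gives [2/(k+1) if k even, 0 if k odd]. Integrating term-by-term (or equivalently evaluating the antiderivative F(x) = 3*x^5/5 - x^4/4 - 3*x^3 - 3*x^2/2 + 2*x at the endpoints):
  F(1) − F(−1) = -43/20 − (-27/20) = -4/5.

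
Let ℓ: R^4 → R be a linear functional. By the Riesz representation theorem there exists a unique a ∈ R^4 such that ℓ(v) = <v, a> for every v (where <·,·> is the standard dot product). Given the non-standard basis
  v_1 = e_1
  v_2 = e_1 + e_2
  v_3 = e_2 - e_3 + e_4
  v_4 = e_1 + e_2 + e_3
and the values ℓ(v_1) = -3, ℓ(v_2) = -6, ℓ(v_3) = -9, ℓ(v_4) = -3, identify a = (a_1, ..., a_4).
a = (-3, -3, 3, -3)

Write a = (a_1, ..., a_4) in the standard basis. For each basis vector v_i, ℓ(v_i) = <v_i, a> is a linear equation in the a_j's. Collect the n equations into a matrix system V a = ℓ, where row i of V is v_i (expressed in the standard basis). Since V is invertible (lower-triangular with 1s on the diagonal, up to permutation), solve by back-substitution:
  V =
[[1, 0, 0, 0],
 [1, 1, 0, 0],
 [0, 1, -1, 1],
 [1, 1, 1, 0]]
  V a = (-3, -6, -9, -3)
Solving gives a = (-3, -3, 3, -3).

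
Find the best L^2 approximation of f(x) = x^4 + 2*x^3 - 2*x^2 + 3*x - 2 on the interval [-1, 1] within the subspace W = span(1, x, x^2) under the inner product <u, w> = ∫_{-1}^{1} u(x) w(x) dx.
g(x) = -8*x^2/7 + 21*x/5 - 73/35

The best approximation g ∈ W is the orthogonal projection of f onto W. Writing g = a_0 + a_1 x + a_2 x^2, the coefficients solve the normal equations G · a = b where
  G_{ij} = <φ_i, φ_j> and b_i = <f, φ_i>, with φ_0 = 1, φ_1 = x, φ_2 = x^2.
G =
  [2, 0, 2/3]
  [0, 2/3, 0]
  [2/3, 0, 2/5],
b = (-74/15, 14/5, -194/105).
Solving gives a_0 = -73/35, a_1 = 21/5, a_2 = -8/7, so
  g(x) = -8*x^2/7 + 21*x/5 - 73/35.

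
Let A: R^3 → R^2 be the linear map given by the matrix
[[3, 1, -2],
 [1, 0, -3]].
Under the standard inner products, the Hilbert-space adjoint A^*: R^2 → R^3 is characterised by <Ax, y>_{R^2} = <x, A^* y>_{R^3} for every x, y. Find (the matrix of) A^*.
A^* = A^T =
[[3, 1],
 [1, 0],
 [-2, -3]]

For real matrices with standard dot products, the defining identity <Ax, y> = <x, A^* y> gives (Ax)^T y = x^T (A^*) y, i.e. x^T A^T y = x^T (A^*) y. Since this holds for all x, y, we must have A^* = A^T. Therefore
A^* =
[[3, 1],
 [1, 0],
 [-2, -3]].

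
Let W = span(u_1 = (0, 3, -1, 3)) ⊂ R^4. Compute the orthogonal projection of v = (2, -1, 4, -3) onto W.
proj_W(v) = (0, -48/19, 16/19, -48/19)

Set up U = [u_1 | ... | u_1] ∈ R^(4×1). The projector onto W = col(U) is P = U (U^T U)^(-1) U^T.
Compute U^T U =
  [19],
and U^T v = (-16).
Solve U^T U · c = U^T v for the coefficients: c = (-16/19). The projection is proj_W(v) = U c.
Check: (v - proj_W(v)) · u_1 = 0  (should be 0).
Result: proj_W(v) = (0, -48/19, 16/19, -48/19).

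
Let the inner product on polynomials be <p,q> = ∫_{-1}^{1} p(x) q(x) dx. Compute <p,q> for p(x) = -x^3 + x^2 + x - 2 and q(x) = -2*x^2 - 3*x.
<p,q> = 16/15

Expand the product: p(x)·q(x) = 2*x^5 + x^4 - 5*x^3 + x^2 + 6*x.
∫_{-1}^{1} of each monomial x^k gives [2/(k+1) if k even, 0 if k odd]. Integrating term-by-term (or equivalently evaluating the antiderivative F(x) = x^6/3 + x^5/5 - 5*x^4/4 + x^3/3 + 3*x^2 at the endpoints):
  F(1) − F(−1) = 157/60 − (31/20) = 16/15.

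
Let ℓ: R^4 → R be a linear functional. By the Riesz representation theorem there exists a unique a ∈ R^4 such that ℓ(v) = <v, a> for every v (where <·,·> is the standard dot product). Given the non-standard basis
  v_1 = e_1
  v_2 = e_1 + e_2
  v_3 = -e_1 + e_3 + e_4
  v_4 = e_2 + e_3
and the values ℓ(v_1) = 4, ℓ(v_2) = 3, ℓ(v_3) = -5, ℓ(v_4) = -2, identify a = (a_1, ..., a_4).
a = (4, -1, -1, 0)

Write a = (a_1, ..., a_4) in the standard basis. For each basis vector v_i, ℓ(v_i) = <v_i, a> is a linear equation in the a_j's. Collect the n equations into a matrix system V a = ℓ, where row i of V is v_i (expressed in the standard basis). Since V is invertible (lower-triangular with 1s on the diagonal, up to permutation), solve by back-substitution:
  V =
[[1, 0, 0, 0],
 [1, 1, 0, 0],
 [-1, 0, 1, 1],
 [0, 1, 1, 0]]
  V a = (4, 3, -5, -2)
Solving gives a = (4, -1, -1, 0).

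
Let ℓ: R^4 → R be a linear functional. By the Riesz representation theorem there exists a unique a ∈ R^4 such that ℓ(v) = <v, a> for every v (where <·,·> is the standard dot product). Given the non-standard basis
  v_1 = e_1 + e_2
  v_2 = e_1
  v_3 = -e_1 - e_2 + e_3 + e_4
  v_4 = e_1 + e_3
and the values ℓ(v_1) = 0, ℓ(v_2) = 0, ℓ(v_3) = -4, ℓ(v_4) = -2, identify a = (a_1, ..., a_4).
a = (0, 0, -2, -2)

Write a = (a_1, ..., a_4) in the standard basis. For each basis vector v_i, ℓ(v_i) = <v_i, a> is a linear equation in the a_j's. Collect the n equations into a matrix system V a = ℓ, where row i of V is v_i (expressed in the standard basis). Since V is invertible (lower-triangular with 1s on the diagonal, up to permutation), solve by back-substitution:
  V =
[[1, 1, 0, 0],
 [1, 0, 0, 0],
 [-1, -1, 1, 1],
 [1, 0, 1, 0]]
  V a = (0, 0, -4, -2)
Solving gives a = (0, 0, -2, -2).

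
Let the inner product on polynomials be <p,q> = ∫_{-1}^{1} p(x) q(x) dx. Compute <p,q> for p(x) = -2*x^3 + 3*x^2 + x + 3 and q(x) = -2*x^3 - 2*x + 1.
<p,q> = 904/105

Expand the product: p(x)·q(x) = 4*x^6 - 6*x^5 + 2*x^4 - 14*x^3 + x^2 - 5*x + 3.
∫_{-1}^{1} of each monomial x^k gives [2/(k+1) if k even, 0 if k odd]. Integrating term-by-term (or equivalently evaluating the antiderivative F(x) = 4*x^7/7 - x^6 + 2*x^5/5 - 7*x^4/2 + x^3/3 - 5*x^2/2 + 3*x at the endpoints):
  F(1) − F(−1) = -283/105 − (-1187/105) = 904/105.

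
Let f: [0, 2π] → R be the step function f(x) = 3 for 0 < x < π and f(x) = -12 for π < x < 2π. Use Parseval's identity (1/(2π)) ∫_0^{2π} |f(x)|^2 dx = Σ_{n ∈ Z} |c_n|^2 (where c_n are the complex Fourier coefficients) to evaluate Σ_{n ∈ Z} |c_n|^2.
Σ |c_n|^2 = 153/2

Parseval equates the L^2 energy of f (normalised by 1/(2π)) with the ℓ^2 sum of its Fourier coefficients: (1/(2π)) ∫_0^{2π} |f|^2 = Σ |c_n|^2.
Compute the left side: (1/(2π)) [∫_0^π 3^2 dx + ∫_π^{2π} (-12)^2 dx] = (1/(2π)) · (9π + 144π) = (9 + 144)/2 = 153/2.
So Σ_{n ∈ Z} |c_n|^2 = 153/2.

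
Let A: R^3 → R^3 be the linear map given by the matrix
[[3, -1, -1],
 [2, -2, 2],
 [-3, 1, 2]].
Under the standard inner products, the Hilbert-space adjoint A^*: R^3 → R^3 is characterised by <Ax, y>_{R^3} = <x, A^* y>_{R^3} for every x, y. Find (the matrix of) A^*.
A^* = A^T =
[[3, 2, -3],
 [-1, -2, 1],
 [-1, 2, 2]]

For real matrices with standard dot products, the defining identity <Ax, y> = <x, A^* y> gives (Ax)^T y = x^T (A^*) y, i.e. x^T A^T y = x^T (A^*) y. Since this holds for all x, y, we must have A^* = A^T. Therefore
A^* =
[[3, 2, -3],
 [-1, -2, 1],
 [-1, 2, 2]].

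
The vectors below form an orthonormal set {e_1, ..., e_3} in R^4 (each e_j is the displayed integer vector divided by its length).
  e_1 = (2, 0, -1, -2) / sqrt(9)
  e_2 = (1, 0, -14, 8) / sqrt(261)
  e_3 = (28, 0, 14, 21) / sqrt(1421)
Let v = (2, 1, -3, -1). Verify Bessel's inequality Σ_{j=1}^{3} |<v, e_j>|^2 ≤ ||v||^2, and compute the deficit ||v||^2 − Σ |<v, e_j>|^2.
Σ |<v, e_j>|^2 = 14; ||v||^2 = 15; deficit = 1

Write each e_j = u_j / sqrt(<u_j, u_j>) where u_j is the displayed integer vector. Then <v, e_j> = <v, u_j> / sqrt(<u_j, u_j>), so |<v, e_j>|^2 = <v, u_j>^2 / <u_j, u_j>.
Coefficients: <v, e_1> = 9/sqrt(9), <v, e_2> = 36/sqrt(261), <v, e_3> = -7/sqrt(1421).
Square and sum: Σ |<v, e_j>|^2 = 14.
Compute ||v||^2 = v·v = 15.
Deficit = 15 − 14 = 1 ≥ 0, confirming Bessel's inequality. (The deficit equals ||v − Σ <v,e_j> e_j||^2, the squared distance from v to span{e_j}.)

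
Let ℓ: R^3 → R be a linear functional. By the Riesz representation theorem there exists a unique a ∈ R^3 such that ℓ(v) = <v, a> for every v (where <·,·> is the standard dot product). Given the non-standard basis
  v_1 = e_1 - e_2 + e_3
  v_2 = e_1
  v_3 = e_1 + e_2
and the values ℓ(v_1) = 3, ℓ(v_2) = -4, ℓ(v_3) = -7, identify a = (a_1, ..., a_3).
a = (-4, -3, 4)

Write a = (a_1, ..., a_3) in the standard basis. For each basis vector v_i, ℓ(v_i) = <v_i, a> is a linear equation in the a_j's. Collect the n equations into a matrix system V a = ℓ, where row i of V is v_i (expressed in the standard basis). Since V is invertible (lower-triangular with 1s on the diagonal, up to permutation), solve by back-substitution:
  V =
[[1, -1, 1],
 [1, 0, 0],
 [1, 1, 0]]
  V a = (3, -4, -7)
Solving gives a = (-4, -3, 4).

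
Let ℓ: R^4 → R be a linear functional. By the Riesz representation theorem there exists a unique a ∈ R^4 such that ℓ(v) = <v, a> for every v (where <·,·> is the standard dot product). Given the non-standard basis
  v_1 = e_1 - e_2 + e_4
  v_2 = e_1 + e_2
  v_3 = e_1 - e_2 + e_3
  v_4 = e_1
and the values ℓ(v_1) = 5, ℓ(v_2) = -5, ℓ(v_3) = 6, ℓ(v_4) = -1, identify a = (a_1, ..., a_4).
a = (-1, -4, 3, 2)

Write a = (a_1, ..., a_4) in the standard basis. For each basis vector v_i, ℓ(v_i) = <v_i, a> is a linear equation in the a_j's. Collect the n equations into a matrix system V a = ℓ, where row i of V is v_i (expressed in the standard basis). Since V is invertible (lower-triangular with 1s on the diagonal, up to permutation), solve by back-substitution:
  V =
[[1, -1, 0, 1],
 [1, 1, 0, 0],
 [1, -1, 1, 0],
 [1, 0, 0, 0]]
  V a = (5, -5, 6, -1)
Solving gives a = (-1, -4, 3, 2).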